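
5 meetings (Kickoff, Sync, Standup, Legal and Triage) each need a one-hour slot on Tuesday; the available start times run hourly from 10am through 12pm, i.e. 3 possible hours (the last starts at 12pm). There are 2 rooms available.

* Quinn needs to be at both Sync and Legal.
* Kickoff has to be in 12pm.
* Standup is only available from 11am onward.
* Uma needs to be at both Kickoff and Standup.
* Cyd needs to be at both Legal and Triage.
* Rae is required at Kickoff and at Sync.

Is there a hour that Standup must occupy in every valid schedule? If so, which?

Standup's window is 11am–12pm.
Kickoff is fixed at 12pm, and Standup can't share a hour with Kickoff.
So Standup must be 11am.

11am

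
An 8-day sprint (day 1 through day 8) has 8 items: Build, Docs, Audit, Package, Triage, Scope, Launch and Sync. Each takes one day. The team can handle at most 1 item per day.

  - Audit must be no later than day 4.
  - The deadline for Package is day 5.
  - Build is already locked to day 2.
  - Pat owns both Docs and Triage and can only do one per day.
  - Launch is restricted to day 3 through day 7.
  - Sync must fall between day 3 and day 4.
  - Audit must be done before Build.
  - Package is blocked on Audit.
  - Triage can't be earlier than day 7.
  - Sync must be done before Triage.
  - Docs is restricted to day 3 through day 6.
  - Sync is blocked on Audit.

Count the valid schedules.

Splitting on Docs: it can be day 3 (3), day 4 (3), day 5 (6), day 6 (12). Listing each branch's schedules as (Build, Audit, Package, Triage, Scope, Launch, Sync) by day number:
Docs=day 3: (2,1,5,7,8,6,4) (2,1,5,8,6,7,4) (2,1,5,8,7,6,4) — 3.
Docs=day 4: (2,1,5,7,8,6,3) (2,1,5,8,6,7,3) (2,1,5,8,7,6,3) — 3.
Docs=day 5: (2,1,3,7,8,6,4) (2,1,3,8,6,7,4) (2,1,3,8,7,6,4) (2,1,4,7,8,6,3) (2,1,4,8,6,7,3) (2,1,4,8,7,6,3) — 6.
Docs=day 6: (2,1,3,7,8,5,4) (2,1,3,8,5,7,4) (2,1,3,8,7,5,4) (2,1,4,7,8,5,3) (2,1,4,8,5,7,3) (2,1,4,8,7,5,3) (2,1,5,7,8,3,4) (2,1,5,7,8,4,3) (2,1,5,8,3,7,4) (2,1,5,8,4,7,3) (2,1,5,8,7,3,4) (2,1,5,8,7,4,3) — 12.
Summing: 3 + 3 + 6 + 12 = 24.

24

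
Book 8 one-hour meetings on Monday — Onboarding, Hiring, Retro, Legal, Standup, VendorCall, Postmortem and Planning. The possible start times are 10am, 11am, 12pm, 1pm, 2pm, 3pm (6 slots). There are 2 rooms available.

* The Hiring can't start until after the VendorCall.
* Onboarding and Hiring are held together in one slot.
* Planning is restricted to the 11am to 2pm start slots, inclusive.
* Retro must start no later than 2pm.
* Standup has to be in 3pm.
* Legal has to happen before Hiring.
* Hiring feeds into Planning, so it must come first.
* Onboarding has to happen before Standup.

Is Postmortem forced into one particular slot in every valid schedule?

No

Postmortem can be 10am (e.g. Legal in 11am, VendorCall in 11am, Standup in 3pm, Planning in 1pm, Onboarding in 12pm, Hiring in 12pm, Postmortem in 10am, Retro in 10am) or 11am (e.g. Retro -> 10am; VendorCall -> 11am; Hiring -> 12pm; Onboarding -> 12pm; Planning -> 1pm; Legal -> 10am; Postmortem -> 11am; Standup -> 3pm).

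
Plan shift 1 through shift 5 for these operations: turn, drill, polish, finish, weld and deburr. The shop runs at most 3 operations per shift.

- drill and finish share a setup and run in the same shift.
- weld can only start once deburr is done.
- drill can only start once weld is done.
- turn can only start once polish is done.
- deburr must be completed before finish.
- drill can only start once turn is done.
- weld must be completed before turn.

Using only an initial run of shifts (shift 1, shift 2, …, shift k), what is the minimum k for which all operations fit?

The precedence chain requires at least 4 distinct shifts.
With at most 3 per shift and 6 operations, at least 2 shifts are needed.
4 works (last occupied shift: shift 4): for example drill=shift 4, weld=shift 2, deburr=shift 1, polish=shift 1, finish=shift 4, turn=shift 3.

4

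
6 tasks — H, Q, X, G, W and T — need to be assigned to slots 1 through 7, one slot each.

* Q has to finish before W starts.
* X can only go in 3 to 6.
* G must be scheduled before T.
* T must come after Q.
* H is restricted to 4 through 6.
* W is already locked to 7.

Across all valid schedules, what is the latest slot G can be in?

Downstream work caps G at 6.
G at 6 is achievable: G=6, T=7, X=3, Q=1, W=7, H=4.

6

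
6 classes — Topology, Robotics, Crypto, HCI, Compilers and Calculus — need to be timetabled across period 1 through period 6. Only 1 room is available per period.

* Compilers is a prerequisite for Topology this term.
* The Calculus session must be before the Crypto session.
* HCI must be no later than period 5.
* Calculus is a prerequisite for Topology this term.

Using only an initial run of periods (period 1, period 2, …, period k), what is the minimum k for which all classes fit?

The precedence chain requires at least 2 distinct periods.
With at most 1 per period and 6 classes, at least 6 periods are needed.
6 works (last occupied period: period 6): for example Robotics in period 6; Compilers in period 3; Crypto in period 5; HCI in period 1; Topology in period 4; Calculus in period 2.

6 periods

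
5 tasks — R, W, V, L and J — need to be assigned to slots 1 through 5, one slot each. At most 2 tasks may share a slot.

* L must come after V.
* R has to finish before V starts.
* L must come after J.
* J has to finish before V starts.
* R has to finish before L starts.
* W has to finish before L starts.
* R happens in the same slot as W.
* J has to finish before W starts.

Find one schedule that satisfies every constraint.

R in 2; W in 2; J in 1; L in 4; V in 3

Checking: R(2) before V(3); V(3) before L(4); R(2) before L(4); J(1) before V(3); J(1) before L(4); W(2) before L(4); J(1) before W(2); R = W = 2; max 2 per slot (cap 2).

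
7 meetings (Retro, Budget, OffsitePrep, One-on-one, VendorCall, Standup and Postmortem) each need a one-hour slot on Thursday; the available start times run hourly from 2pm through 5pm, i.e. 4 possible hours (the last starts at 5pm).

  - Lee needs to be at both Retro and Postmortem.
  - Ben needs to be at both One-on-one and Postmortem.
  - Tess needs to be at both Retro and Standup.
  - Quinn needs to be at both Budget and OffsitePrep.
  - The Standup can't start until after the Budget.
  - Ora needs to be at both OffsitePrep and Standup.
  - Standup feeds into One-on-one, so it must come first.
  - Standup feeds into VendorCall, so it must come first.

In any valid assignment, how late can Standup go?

Precedence pushes Standup to at least 3pm; downstream work caps Standup at 4pm.
Standup at 4pm is achievable: One-on-one -> 5pm; VendorCall -> 5pm; Retro -> 2pm; Postmortem -> 3pm; Budget -> 2pm; OffsitePrep -> 3pm; Standup -> 4pm.

4pm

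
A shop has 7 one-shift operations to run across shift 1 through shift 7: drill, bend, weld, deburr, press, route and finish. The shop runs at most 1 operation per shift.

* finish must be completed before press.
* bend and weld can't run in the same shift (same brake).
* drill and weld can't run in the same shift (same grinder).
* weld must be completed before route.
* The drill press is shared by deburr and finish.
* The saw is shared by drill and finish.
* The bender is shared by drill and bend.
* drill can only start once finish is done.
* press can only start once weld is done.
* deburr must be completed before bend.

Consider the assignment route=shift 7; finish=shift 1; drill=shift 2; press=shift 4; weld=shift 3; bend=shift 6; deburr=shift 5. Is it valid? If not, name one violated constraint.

The drill press is shared by deburr and finish — holds.
The saw is shared by drill and finish — holds.
The bender is shared by drill and bend — holds.
drill and weld can't run in the same shift (same grinder) — holds.
press can only start once weld is done — holds.
deburr must be completed before bend — holds.
weld must be completed before route — holds.
The shop runs at most 1 operation per shift — holds.
drill can only start once finish is done — holds.
finish must be completed before press — holds.
bend and weld can't run in the same shift (same brake) — holds.

Valid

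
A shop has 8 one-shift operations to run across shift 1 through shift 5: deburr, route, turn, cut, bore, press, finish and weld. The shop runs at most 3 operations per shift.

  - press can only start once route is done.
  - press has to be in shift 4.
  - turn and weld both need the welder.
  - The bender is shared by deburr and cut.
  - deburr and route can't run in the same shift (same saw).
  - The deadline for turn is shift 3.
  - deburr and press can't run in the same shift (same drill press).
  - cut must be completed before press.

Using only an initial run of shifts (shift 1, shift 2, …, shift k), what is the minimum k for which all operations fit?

The precedence chain requires at least 2 distinct shifts.
With at most 3 per shift and 8 operations, at least 3 shifts are needed.
press can't be placed before shift 4, so the schedule must run through at least shift 4.
4 works (last occupied shift: shift 4): for example press=shift 4, cut=shift 1, turn=shift 1, weld=shift 3, route=shift 1, finish=shift 2, deburr=shift 2, bore=shift 2.

4 shifts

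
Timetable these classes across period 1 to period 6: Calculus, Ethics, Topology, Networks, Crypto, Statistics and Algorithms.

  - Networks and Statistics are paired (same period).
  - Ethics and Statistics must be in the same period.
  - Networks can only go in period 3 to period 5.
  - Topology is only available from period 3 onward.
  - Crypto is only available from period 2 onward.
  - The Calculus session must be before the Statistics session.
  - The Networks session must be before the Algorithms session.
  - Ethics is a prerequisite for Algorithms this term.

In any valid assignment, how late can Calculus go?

Downstream work caps Calculus at period 4.
Calculus at period 4 is achievable: Topology in period 3; Calculus in period 4; Algorithms in period 6; Networks in period 5; Crypto in period 2; Ethics in period 5; Statistics in period 5.

period 4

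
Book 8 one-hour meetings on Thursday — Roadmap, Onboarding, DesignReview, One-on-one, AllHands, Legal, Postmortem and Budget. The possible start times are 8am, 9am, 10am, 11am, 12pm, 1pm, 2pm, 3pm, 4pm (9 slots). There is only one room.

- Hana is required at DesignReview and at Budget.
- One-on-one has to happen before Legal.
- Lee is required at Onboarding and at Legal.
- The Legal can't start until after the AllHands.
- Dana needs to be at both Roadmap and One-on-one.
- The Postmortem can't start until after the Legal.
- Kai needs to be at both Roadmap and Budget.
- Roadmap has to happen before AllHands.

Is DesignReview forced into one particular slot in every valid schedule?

No

DesignReview can be 8am (e.g. Budget=3pm; DesignReview=8am; AllHands=10am; Onboarding=2pm; One-on-one=11am; Legal=12pm; Roadmap=9am; Postmortem=1pm) or 9am (e.g. One-on-one -> 11am; Roadmap -> 8am; AllHands -> 10am; Budget -> 3pm; Legal -> 12pm; Postmortem -> 1pm; Onboarding -> 2pm; DesignReview -> 9am).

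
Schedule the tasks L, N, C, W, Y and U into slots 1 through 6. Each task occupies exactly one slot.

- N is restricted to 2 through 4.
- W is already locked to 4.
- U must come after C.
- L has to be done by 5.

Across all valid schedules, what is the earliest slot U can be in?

Precedence pushes U to at least 2.
U at 2 is achievable: N in 2; U in 2; L in 1; C in 1; Y in 1; W in 4.

2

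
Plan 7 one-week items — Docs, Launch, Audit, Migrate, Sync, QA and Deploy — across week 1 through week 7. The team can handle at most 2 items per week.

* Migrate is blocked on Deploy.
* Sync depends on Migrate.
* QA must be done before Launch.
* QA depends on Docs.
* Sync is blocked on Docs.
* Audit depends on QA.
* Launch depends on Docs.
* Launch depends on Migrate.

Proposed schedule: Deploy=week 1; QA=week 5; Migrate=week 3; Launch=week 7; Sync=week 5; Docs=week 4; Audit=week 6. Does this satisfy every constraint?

Yes, all constraints hold

Launch depends on Docs — holds.
Sync depends on Migrate — holds.
QA depends on Docs — holds.
Launch depends on Migrate — holds.
Migrate is blocked on Deploy — holds.
Audit depends on QA — holds.
QA must be done before Launch — holds.
The team can handle at most 2 items per week — holds.
Sync is blocked on Docs — holds.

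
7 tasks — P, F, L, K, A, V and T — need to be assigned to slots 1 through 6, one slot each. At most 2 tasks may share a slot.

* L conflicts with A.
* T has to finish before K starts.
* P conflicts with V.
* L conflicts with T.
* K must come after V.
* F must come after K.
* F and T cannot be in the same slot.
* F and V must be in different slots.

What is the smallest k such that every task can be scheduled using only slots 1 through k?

The precedence chain requires at least 3 distinct slots.
With at most 2 per slot and 7 tasks, at least 4 slots are needed.
4 works (last occupied slot: 4): for example F=3, V=1, L=3, T=1, A=4, K=2, P=2.

4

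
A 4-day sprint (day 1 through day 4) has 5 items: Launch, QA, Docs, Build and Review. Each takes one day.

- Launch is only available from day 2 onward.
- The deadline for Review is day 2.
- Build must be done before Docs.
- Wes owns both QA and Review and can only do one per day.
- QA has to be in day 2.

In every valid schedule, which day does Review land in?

day 1

Review's window is day 1–day 2.
QA is fixed at day 2, and Review can't share a day with QA.
So Review must be day 1.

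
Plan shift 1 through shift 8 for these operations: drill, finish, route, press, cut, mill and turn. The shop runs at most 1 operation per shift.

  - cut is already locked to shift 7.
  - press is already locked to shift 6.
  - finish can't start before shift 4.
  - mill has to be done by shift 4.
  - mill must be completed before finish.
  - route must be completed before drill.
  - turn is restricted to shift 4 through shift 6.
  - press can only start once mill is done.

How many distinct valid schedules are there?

Splitting on drill: it can be shift 2 (5), shift 3 (10), shift 4 (6), shift 5 (6), shift 8 (12). Listing each branch's schedules as (finish, route, press, cut, mill, turn) by shift number:
drill=shift 2: (4,1,6,7,3,5) (5,1,6,7,3,4) (8,1,6,7,3,4) (8,1,6,7,3,5) (8,1,6,7,4,5) — 5.
drill=shift 3: (4,1,6,7,2,5) (4,2,6,7,1,5) (5,1,6,7,2,4) (5,2,6,7,1,4) (8,1,6,7,2,4) (8,1,6,7,2,5) (8,1,6,7,4,5) (8,2,6,7,1,4) (8,2,6,7,1,5) (8,2,6,7,4,5) — 10.
drill=shift 4: (8,1,6,7,2,5) (8,1,6,7,3,5) (8,2,6,7,1,5) (8,2,6,7,3,5) (8,3,6,7,1,5) (8,3,6,7,2,5) — 6.
drill=shift 5: (8,1,6,7,2,4) (8,1,6,7,3,4) (8,2,6,7,1,4) (8,2,6,7,3,4) (8,3,6,7,1,4) (8,3,6,7,2,4) — 6.
drill=shift 8: (4,1,6,7,2,5) (4,1,6,7,3,5) (4,2,6,7,1,5) (4,2,6,7,3,5) (4,3,6,7,1,5) (4,3,6,7,2,5) (5,1,6,7,2,4) (5,1,6,7,3,4) (5,2,6,7,1,4) (5,2,6,7,3,4) (5,3,6,7,1,4) (5,3,6,7,2,4) — 12.
Summing: 5 + 10 + 6 + 6 + 12 = 39.

39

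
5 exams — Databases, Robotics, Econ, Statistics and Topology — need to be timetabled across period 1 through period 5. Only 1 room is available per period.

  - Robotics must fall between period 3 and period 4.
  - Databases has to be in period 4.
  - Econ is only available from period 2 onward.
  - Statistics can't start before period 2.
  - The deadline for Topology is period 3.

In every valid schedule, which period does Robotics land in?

Robotics is available from period 3; Robotics's own window allows nothing later than period 4.
So Robotics is pinned to period 3.

period 3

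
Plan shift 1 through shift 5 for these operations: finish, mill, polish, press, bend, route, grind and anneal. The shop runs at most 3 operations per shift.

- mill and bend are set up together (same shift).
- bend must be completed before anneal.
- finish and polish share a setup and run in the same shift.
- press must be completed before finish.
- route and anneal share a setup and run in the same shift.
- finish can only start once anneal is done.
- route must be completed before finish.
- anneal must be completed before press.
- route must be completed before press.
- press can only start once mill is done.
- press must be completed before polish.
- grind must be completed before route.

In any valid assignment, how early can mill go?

shift 1

Mill must be in the same shift as bend, which can't be after shift 2, so mill is at most shift 2.
mill at shift 1 is achievable: bend in shift 1; polish in shift 4; anneal in shift 2; finish in shift 4; press in shift 3; mill in shift 1; route in shift 2; grind in shift 1.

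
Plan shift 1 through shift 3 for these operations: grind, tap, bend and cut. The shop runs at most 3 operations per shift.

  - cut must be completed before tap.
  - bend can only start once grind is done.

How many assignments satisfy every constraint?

9

Splitting on grind: it can be shift 1 (6), shift 2 (3). Listing each branch's schedules as (tap, bend, cut) by shift number:
grind=shift 1: (2,2,1) (2,3,1) (3,2,1) (3,2,2) (3,3,1) (3,3,2) — 6.
grind=shift 2: (2,3,1) (3,3,1) (3,3,2) — 3.
Summing: 6 + 3 = 9.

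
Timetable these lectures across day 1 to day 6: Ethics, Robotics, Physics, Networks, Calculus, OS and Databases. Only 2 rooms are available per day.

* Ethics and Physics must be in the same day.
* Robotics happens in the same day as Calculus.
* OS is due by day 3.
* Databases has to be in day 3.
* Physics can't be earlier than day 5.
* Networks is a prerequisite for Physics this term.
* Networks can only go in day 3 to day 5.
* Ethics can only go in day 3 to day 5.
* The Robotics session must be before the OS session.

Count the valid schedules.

4

Enumerating: OS -> day 2; Calculus -> day 1; Databases -> day 3; Robotics -> day 1; Physics -> day 5; Networks -> day 3; Ethics -> day 5 | Networks=day 4; OS=day 2; Databases=day 3; Robotics=day 1; Ethics=day 5; Calculus=day 1; Physics=day 5 | Ethics in day 5; OS in day 3; Calculus in day 1; Robotics in day 1; Physics in day 5; Databases in day 3; Networks in day 4 | Calculus=day 2, Databases=day 3, Robotics=day 2, Physics=day 5, Ethics=day 5, Networks=day 4, OS=day 3.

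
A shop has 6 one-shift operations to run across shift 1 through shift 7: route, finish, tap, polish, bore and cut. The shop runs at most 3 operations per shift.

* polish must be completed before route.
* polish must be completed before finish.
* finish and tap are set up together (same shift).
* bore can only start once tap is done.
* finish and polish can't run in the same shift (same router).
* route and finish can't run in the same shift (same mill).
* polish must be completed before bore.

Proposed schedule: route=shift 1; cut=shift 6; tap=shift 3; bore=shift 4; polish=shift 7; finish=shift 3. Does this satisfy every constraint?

No — it violates: polish must be completed before route

route and finish can't run in the same shift (same mill) — holds.
polish must be completed before route — violated.
The shop runs at most 3 operations per shift — holds.
bore can only start once tap is done — holds.
finish and tap are set up together (same shift) — holds.
finish and polish can't run in the same shift (same router) — holds.
polish must be completed before finish — violated.
polish must be completed before bore — violated.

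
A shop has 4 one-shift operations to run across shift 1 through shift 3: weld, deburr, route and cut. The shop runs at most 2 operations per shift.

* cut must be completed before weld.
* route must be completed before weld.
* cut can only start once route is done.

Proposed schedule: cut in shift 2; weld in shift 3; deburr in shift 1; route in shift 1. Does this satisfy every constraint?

Yes

cut must be completed before weld — holds.
The shop runs at most 2 operations per shift — holds.
route must be completed before weld — holds.
cut can only start once route is done — holds.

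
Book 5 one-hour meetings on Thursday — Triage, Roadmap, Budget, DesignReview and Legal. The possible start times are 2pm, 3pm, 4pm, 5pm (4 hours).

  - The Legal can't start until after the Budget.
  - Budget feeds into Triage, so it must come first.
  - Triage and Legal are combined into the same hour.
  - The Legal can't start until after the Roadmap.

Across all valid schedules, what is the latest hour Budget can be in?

Downstream work caps Budget at 4pm.
Budget at 4pm is achievable: Budget in 4pm; Legal in 5pm; Triage in 5pm; Roadmap in 2pm; DesignReview in 2pm.

4pm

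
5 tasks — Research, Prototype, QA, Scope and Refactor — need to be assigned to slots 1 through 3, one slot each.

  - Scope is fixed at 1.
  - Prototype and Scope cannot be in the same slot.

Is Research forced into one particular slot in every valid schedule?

Research can be 1 (e.g. Prototype -> 2, Research -> 1, QA -> 1, Scope -> 1, Refactor -> 1) or 2 (e.g. Prototype=2, Refactor=1, Research=2, QA=1, Scope=1).

No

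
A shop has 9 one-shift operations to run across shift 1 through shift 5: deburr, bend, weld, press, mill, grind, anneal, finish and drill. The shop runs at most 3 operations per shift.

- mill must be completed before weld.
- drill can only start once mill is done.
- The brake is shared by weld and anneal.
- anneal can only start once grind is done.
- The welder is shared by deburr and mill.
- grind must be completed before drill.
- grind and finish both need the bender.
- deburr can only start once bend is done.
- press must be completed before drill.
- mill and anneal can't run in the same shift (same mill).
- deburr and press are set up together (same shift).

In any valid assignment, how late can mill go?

Downstream work caps mill at shift 4.
mill at shift 4 is achievable: grind in shift 1; drill in shift 5; deburr in shift 2; press in shift 2; bend in shift 1; anneal in shift 2; weld in shift 5; mill in shift 4; finish in shift 3.

shift 4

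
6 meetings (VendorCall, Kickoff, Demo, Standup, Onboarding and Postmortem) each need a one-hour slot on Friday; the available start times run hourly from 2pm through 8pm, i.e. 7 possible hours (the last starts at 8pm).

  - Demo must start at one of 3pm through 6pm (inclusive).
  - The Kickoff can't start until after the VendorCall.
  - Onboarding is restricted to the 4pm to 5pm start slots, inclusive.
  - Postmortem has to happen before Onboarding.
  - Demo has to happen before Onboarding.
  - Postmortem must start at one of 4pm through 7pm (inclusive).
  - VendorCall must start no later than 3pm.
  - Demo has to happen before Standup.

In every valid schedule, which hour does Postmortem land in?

Postmortem is available from 4pm; Postmortem's own window allows nothing later than 7pm; downstream work caps Postmortem at 4pm.
So Postmortem is pinned to 4pm.

4pm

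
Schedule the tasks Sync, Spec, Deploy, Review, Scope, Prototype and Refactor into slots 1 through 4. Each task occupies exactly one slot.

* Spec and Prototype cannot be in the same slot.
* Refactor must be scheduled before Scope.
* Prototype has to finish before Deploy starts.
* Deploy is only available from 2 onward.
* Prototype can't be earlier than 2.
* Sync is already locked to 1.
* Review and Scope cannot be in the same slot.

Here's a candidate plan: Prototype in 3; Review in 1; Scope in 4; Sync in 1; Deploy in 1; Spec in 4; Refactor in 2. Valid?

Deploy is only available from 2 onward — violated.
Spec and Prototype cannot be in the same slot — holds.
Review and Scope cannot be in the same slot — holds.
Prototype can't be earlier than 2 — holds.
Sync is already locked to 1 — holds.
Refactor must be scheduled before Scope — holds.
Prototype has to finish before Deploy starts — violated.

No — it violates: Deploy is only available from 2 onward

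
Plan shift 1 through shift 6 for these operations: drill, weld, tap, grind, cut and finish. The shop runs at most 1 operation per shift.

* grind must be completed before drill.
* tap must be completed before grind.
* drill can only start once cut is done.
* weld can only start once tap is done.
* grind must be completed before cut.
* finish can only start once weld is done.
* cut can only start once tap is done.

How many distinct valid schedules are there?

Splitting on drill: it can be shift 4 (1), shift 5 (3), shift 6 (6). Listing each branch's schedules as (weld, tap, grind, cut, finish) by shift number:
drill=shift 4: (5,1,2,3,6) — 1.
drill=shift 5: (2,1,3,4,6) (3,1,2,4,6) (4,1,2,3,6) — 3.
drill=shift 6: (2,1,3,4,5) (2,1,3,5,4) (2,1,4,5,3) (3,1,2,4,5) (3,1,2,5,4) (4,1,2,3,5) — 6.
Summing: 1 + 3 + 6 = 10.

10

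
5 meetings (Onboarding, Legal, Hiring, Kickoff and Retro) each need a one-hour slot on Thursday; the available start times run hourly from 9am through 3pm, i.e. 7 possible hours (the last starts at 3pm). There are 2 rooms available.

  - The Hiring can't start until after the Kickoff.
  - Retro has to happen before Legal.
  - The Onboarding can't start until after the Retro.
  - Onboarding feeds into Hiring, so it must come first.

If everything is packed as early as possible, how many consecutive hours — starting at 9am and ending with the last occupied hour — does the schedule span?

3

The precedence chain requires at least 3 distinct hours.
With at most 2 per hour and 5 meetings, at least 3 hours are needed.
3 works (last occupied hour: 11am): for example Onboarding -> 10am, Kickoff -> 9am, Retro -> 9am, Hiring -> 11am, Legal -> 10am.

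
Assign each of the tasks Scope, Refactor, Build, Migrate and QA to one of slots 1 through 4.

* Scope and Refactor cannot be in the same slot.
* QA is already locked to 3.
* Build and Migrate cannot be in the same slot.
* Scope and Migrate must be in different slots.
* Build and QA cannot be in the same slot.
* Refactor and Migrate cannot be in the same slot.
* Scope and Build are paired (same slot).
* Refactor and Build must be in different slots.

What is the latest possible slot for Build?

Build at 4 is achievable: Scope=4, Build=4, Refactor=1, Migrate=2, QA=3.

4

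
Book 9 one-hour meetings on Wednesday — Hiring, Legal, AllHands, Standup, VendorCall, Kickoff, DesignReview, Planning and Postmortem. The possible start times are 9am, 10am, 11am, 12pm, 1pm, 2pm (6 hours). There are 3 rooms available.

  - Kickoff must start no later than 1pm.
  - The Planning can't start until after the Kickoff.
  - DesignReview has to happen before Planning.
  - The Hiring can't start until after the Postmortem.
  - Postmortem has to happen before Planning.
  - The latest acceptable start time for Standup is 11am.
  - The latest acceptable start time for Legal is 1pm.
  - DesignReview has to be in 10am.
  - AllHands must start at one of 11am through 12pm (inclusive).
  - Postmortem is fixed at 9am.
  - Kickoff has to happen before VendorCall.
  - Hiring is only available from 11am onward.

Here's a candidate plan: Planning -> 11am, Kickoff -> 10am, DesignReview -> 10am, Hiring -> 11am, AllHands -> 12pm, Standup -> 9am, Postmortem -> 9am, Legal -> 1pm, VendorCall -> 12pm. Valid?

Yes, all constraints hold

DesignReview has to happen before Planning — holds.
The latest acceptable start time for Standup is 11am — holds.
The latest acceptable start time for Legal is 1pm — holds.
Postmortem has to happen before Planning — holds.
AllHands must start at one of 11am through 12pm (inclusive) — holds.
Kickoff must start no later than 1pm — holds.
Kickoff has to happen before VendorCall — holds.
The Hiring can't start until after the Postmortem — holds.
The Planning can't start until after the Kickoff — holds.
Hiring is only available from 11am onward — holds.
Postmortem is fixed at 9am — holds.
DesignReview has to be in 10am — holds.
There are 3 rooms available — holds.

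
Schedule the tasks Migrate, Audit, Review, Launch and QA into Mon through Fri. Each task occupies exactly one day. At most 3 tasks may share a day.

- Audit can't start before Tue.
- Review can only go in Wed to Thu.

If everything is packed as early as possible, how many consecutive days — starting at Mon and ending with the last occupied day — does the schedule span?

3 days

With at most 3 per day and 5 tasks, at least 2 days are needed.
Review can't be placed before Wed — that is day 3 counting from Mon — so the schedule must run through at least 3 days.
3 works (last occupied day: Wed): for example Migrate in Mon; QA in Mon; Review in Wed; Launch in Mon; Audit in Tue.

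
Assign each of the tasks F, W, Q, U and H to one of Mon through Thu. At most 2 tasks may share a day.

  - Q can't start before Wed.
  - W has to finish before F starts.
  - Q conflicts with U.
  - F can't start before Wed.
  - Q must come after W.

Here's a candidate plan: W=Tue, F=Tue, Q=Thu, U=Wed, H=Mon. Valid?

At most 2 tasks may share a day — holds.
F can't start before Wed — violated.
Q conflicts with U — holds.
Q must come after W — holds.
W has to finish before F starts — violated.
Q can't start before Wed — holds.

No — it violates: F can't start before Wed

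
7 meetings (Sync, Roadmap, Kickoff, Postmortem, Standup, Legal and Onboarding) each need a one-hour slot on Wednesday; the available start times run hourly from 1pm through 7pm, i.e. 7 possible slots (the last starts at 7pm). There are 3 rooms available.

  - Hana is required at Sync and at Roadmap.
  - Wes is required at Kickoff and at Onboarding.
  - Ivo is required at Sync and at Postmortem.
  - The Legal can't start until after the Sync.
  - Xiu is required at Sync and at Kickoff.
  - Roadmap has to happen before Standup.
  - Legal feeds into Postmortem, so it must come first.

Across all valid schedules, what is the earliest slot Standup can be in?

2pm

Precedence pushes Standup to at least 2pm.
Standup at 2pm is achievable: Postmortem in 4pm, Sync in 2pm, Roadmap in 1pm, Standup in 2pm, Legal in 3pm, Onboarding in 2pm, Kickoff in 1pm.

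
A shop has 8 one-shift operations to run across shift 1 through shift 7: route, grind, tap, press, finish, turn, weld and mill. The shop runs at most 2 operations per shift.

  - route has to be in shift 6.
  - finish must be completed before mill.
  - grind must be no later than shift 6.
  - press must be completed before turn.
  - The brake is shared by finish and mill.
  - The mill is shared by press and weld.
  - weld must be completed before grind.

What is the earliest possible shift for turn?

Precedence pushes turn to at least shift 2.
turn at shift 2 is achievable: turn=shift 2; route=shift 6; finish=shift 1; grind=shift 3; tap=shift 4; press=shift 1; mill=shift 3; weld=shift 2.

shift 2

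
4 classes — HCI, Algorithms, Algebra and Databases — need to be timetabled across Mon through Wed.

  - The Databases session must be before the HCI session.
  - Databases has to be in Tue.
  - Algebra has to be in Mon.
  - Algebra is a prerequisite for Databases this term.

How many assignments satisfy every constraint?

Enumerating: Algebra -> Mon; Databases -> Tue; Algorithms -> Mon; HCI -> Wed | Algorithms -> Tue; Algebra -> Mon; HCI -> Wed; Databases -> Tue | Databases -> Tue; Algorithms -> Wed; HCI -> Wed; Algebra -> Mon.

3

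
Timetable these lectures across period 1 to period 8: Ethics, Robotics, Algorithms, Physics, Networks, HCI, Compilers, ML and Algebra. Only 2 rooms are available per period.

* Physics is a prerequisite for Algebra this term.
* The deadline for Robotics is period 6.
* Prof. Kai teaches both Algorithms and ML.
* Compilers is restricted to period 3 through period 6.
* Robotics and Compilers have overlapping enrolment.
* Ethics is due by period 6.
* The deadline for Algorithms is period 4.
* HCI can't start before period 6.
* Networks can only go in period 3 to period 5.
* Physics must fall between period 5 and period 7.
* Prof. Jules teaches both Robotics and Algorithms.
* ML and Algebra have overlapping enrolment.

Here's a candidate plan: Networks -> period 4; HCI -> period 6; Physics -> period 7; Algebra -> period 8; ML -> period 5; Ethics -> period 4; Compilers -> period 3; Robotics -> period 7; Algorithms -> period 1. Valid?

Physics is a prerequisite for Algebra this term — holds.
Prof. Jules teaches both Robotics and Algorithms — holds.
The deadline for Robotics is period 6 — violated.
Physics must fall between period 5 and period 7 — holds.
The deadline for Algorithms is period 4 — holds.
ML and Algebra have overlapping enrolment — holds.
Prof. Kai teaches both Algorithms and ML — holds.
Only 2 rooms are available per period — holds.
Ethics is due by period 6 — holds.
Networks can only go in period 3 to period 5 — holds.
HCI can't start before period 6 — holds.
Robotics and Compilers have overlapping enrolment — holds.
Compilers is restricted to period 3 through period 6 — holds.

No. The deadline for Robotics is period 6 is not satisfied.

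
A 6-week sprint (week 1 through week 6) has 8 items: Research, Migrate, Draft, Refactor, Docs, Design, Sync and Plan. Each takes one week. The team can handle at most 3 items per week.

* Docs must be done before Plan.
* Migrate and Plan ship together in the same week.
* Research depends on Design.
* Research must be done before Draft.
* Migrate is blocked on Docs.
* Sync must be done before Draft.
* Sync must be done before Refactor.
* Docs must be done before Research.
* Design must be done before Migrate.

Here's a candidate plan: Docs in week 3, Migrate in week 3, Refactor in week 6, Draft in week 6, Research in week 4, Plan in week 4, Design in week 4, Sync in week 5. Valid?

Invalid. Design must be done before Migrate.

Sync must be done before Refactor — holds.
Migrate is blocked on Docs — violated.
Migrate and Plan ship together in the same week — violated.
The team can handle at most 3 items per week — holds.
Sync must be done before Draft — holds.
Docs must be done before Plan — holds.
Design must be done before Migrate — violated.
Research must be done before Draft — holds.
Research depends on Design — violated.
Docs must be done before Research — holds.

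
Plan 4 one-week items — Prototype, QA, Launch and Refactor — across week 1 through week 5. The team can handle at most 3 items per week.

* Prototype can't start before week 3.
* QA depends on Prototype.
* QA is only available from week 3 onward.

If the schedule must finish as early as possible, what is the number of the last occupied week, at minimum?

4

The precedence chain requires at least 2 distinct weeks.
With at most 3 per week and 4 work items, at least 2 weeks are needed.
Propagating the time windows through the other constraints, QA can't land before week 4, so the schedule must run through at least week 4.
4 works (last occupied week: week 4): for example Launch=week 1, QA=week 4, Refactor=week 1, Prototype=week 3.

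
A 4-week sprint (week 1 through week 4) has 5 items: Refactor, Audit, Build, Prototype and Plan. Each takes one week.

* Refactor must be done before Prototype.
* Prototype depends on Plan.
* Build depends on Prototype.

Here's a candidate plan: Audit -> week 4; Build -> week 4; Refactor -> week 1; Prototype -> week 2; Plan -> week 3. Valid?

Invalid. Prototype depends on Plan.

Refactor must be done before Prototype — holds.
Build depends on Prototype — holds.
Prototype depends on Plan — violated.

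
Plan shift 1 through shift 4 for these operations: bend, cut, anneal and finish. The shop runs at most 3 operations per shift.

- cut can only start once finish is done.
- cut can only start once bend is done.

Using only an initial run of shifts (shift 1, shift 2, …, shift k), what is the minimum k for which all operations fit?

2 shifts

The precedence chain requires at least 2 distinct shifts.
With at most 3 per shift and 4 operations, at least 2 shifts are needed.
2 works (last occupied shift: shift 2): for example anneal in shift 1, bend in shift 1, cut in shift 2, finish in shift 1.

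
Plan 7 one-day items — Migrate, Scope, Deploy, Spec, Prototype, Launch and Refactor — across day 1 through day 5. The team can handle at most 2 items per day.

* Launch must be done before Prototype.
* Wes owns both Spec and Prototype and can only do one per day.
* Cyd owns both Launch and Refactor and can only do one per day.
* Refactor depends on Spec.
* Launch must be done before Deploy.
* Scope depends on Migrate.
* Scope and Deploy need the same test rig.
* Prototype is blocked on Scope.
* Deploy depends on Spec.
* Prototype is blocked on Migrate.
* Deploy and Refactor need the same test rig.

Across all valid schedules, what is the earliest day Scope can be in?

day 2

Precedence pushes Scope to at least day 2; downstream work caps Scope at day 4.
Scope at day 2 is achievable: Spec in day 1; Migrate in day 1; Prototype in day 3; Launch in day 2; Scope in day 2; Refactor in day 4; Deploy in day 3.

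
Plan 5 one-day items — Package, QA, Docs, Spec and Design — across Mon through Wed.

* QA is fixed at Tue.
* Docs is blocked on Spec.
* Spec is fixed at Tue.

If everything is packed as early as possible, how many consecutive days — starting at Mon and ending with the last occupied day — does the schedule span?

The precedence chain requires at least 2 distinct days.
Propagating the time windows through the other constraints, Docs can't land before Wed — that is day 3 counting from Mon — so the schedule must run through at least 3 days.
3 works (last occupied day: Wed): for example Spec in Tue, Package in Mon, QA in Tue, Docs in Wed, Design in Mon.

3 days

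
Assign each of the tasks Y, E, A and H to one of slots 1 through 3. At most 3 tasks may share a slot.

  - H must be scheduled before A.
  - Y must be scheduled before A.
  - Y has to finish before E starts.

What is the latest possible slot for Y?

2

Downstream work caps Y at 2.
Y at 2 is achievable: A -> 3, E -> 3, H -> 1, Y -> 2.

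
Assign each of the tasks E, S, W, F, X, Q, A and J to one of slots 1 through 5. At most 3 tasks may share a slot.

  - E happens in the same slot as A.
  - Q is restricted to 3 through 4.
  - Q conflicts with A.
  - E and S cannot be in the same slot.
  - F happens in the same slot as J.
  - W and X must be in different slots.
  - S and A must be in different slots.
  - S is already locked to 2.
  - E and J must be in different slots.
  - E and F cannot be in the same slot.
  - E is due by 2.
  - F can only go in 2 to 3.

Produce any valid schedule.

E=1; Q=3; F=2; J=2; A=1; S=2; W=1; X=3

Checking: Q(3) != A(1); S(2) != A(1); E(1) != S(2); E(1) != F(2); E(1) != J(2); W(1) != X(3); E = A = 1; F = J = 2; E=1 in [1,2]; S=2 in [2,2]; Q=3 in [3,4]; F=2 in [2,3]; max 3 per slot (cap 3).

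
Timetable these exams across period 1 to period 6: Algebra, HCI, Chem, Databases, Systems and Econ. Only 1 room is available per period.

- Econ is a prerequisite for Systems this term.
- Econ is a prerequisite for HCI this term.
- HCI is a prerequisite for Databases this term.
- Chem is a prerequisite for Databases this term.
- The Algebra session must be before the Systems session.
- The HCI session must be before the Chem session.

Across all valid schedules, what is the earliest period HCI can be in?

Precedence pushes HCI to at least period 2; downstream work caps HCI at period 4.
HCI at period 2 is achievable: Algebra in period 5; Databases in period 4; Chem in period 3; Systems in period 6; Econ in period 1; HCI in period 2.

period 2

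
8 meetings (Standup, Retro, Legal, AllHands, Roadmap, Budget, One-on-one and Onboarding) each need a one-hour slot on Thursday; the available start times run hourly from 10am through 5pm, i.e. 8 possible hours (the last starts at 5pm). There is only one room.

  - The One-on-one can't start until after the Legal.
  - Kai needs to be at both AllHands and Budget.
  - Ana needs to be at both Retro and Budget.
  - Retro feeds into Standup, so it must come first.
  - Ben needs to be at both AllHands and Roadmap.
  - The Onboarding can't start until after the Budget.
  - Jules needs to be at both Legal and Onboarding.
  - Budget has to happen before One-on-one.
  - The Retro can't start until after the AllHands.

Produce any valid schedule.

AllHands -> 10am, Legal -> 1pm, Budget -> 12pm, Standup -> 3pm, Retro -> 11am, One-on-one -> 2pm, Onboarding -> 4pm, Roadmap -> 5pm

Checking: Budget(12pm) before Onboarding(4pm); Budget(12pm) before One-on-one(2pm); Legal(1pm) before One-on-one(2pm); AllHands(10am) before Retro(11am); Retro(11am) before Standup(3pm); Retro(11am) != Budget(12pm); AllHands(10am) != Budget(12pm); Legal(1pm) != Onboarding(4pm); AllHands(10am) != Roadmap(5pm); max 1 per hour (cap 1).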